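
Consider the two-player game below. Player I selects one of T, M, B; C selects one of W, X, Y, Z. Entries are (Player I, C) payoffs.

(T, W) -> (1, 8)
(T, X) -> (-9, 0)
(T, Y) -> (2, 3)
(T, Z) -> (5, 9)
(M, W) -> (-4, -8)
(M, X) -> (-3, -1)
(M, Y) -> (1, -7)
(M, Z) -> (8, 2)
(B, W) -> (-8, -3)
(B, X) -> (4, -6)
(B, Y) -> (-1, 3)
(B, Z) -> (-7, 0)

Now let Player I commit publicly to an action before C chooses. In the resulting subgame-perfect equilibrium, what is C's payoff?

Backward induction with Player I moving first.
- T → C plays Z (best of 8, 0, 3, 9); Player I gets 5.
- M → C plays Z (best of -8, -1, -7, 2); Player I gets 8.
- B → C plays Y (best of -3, -6, 3, 0); Player I gets -1.
Maximizing over 5, 8, -1, Player I chooses M. Subgame-perfect outcome: (M, Z) with payoffs (8, 2).

2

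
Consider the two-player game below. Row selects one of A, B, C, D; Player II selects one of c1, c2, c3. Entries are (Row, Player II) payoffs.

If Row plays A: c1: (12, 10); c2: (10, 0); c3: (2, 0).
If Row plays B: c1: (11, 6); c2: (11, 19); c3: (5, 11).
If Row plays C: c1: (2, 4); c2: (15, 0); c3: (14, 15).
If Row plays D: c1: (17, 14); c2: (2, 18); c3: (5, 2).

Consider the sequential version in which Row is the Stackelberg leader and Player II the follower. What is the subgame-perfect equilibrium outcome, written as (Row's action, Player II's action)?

Work backward from Player II's decision.
- A: BR = c1, leader payoff 12.
- B: BR = c2, leader payoff 11.
- C: BR = c3, leader payoff 14.
- D: BR = c2, leader payoff 2.
Maximizing over 12, 11, 14, 2, Row chooses C. Subgame-perfect outcome: (C, c3) with payoffs (14, 15).

(C, c3)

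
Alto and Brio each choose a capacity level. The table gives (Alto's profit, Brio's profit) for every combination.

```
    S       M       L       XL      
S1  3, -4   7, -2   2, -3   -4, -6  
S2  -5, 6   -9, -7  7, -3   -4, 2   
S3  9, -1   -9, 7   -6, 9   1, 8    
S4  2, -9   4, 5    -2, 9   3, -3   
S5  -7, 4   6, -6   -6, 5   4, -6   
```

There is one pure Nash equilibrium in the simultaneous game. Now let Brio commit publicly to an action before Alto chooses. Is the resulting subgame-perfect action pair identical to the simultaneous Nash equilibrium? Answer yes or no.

no

Backward induction with Brio moving first.
- S: Alto compares 3, -5, 9, 2, -7 and picks S3; Brio would get -1.
- M: Alto compares 7, -9, -9, 4, 6 and picks S1; Brio would get -2.
- L: Alto compares 2, 7, -6, -2, -6 and picks S2; Brio would get -3.
- XL: Alto compares -4, -4, 1, 3, 4 and picks S5; Brio would get -6.
Brio's induced payoffs are -1, -2, -3, -6, so Brio commits to S. Subgame-perfect outcome: (S3, S) with payoffs (9, -1).
For the simultaneous game, intersect best replies.
Alto's best replies: S→S3; M→S1; L→S2; XL→S5.
Brio's best replies: S1→M; S2→S; S3→L; S4→L; S5→L.
Only (S1, M) has each player best-responding; Nash payoffs (7, -2).
Sequential outcome (S3, S) differs from the Nash profile (S1, M).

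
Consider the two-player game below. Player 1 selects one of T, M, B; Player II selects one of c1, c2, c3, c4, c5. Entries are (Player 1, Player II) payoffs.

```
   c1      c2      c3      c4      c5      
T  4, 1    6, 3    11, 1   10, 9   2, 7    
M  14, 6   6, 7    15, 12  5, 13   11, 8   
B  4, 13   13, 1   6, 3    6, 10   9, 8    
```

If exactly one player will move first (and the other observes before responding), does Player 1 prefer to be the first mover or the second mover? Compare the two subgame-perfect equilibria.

second

If Player 1 leads: Player II's best replies are T→c4, M→c4, B→c1; Player 1's induced payoffs 10, 5, 4; outcome (T, c4), payoffs (10, 9).
If Player II leads: Player 1's best replies are c1→M, c2→B, c3→M, c4→T, c5→M; Player II's induced payoffs 6, 1, 12, 9, 8; outcome (M, c3), payoffs (15, 12).
Player 1 gets 10 moving first and 15 moving second, so Player 1 prefers to move second.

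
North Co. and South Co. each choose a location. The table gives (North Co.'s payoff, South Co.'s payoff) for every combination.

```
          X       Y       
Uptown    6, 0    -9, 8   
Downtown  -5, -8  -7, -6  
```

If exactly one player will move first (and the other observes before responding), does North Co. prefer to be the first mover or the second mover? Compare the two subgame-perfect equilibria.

second

If North Co. leads: South Co.'s best replies are Uptown→Y, Downtown→Y; North Co.'s induced payoffs -9, -7; outcome (Downtown, Y), payoffs (-7, -6).
If South Co. leads: North Co.'s best replies are X→Uptown, Y→Downtown; South Co.'s induced payoffs 0, -6; outcome (Uptown, X), payoffs (6, 0).
North Co. gets -7 moving first and 6 moving second, so North Co. prefers to move second.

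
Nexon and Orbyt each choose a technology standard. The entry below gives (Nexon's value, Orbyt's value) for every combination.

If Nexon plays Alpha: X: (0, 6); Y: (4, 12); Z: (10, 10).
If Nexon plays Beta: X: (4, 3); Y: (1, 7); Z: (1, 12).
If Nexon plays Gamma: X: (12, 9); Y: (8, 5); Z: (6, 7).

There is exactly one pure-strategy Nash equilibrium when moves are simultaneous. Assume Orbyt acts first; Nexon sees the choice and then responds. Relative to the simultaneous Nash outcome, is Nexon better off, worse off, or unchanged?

worse off

Backward induction with Orbyt moving first.
- X → Nexon plays Gamma (best of 0, 4, 12); Orbyt gets 9.
- Y → Nexon plays Gamma (best of 4, 1, 8); Orbyt gets 5.
- Z → Nexon plays Alpha (best of 10, 1, 6); Orbyt gets 10.
Among 9, 5, 10, the best is 10 at Z. Subgame-perfect outcome: (Alpha, Z) with payoffs (10, 10).
Now find the simultaneous Nash equilibrium.
Nexon's best replies: X→Gamma; Y→Gamma; Z→Alpha.
Orbyt's best replies: Alpha→Y; Beta→Z; Gamma→X.
The unique mutual best reply is (Gamma, X), giving (12, 9).
Nexon earns 10 sequentially versus 12 at the Nash outcome: worse off.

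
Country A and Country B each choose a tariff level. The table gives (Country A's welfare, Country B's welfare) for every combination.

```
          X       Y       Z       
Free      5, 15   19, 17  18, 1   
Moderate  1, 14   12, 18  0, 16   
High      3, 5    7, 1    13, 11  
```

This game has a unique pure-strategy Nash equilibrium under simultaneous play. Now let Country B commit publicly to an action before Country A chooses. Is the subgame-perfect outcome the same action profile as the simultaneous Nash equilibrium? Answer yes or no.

yes

Country A best-responds to each possible Country B move:
- X: Country A compares 5, 1, 3 and picks Free; Country B would get 15.
- Y: Country A compares 19, 12, 7 and picks Free; Country B would get 17.
- Z: Country A compares 18, 0, 13 and picks Free; Country B would get 1.
Country B's induced payoffs are 15, 17, 1, so Country B commits to Y. Subgame-perfect outcome: (Free, Y) with payoffs (19, 17).
For the simultaneous game, intersect best replies.
Country A's best replies: X→Free; Y→Free; Z→Free.
Country B's best replies: Free→Y; Moderate→Y; High→Z.
Only (Free, Y) has each player best-responding; Nash payoffs (19, 17).
Sequential outcome (Free, Y) coincides with the Nash profile (Free, Y).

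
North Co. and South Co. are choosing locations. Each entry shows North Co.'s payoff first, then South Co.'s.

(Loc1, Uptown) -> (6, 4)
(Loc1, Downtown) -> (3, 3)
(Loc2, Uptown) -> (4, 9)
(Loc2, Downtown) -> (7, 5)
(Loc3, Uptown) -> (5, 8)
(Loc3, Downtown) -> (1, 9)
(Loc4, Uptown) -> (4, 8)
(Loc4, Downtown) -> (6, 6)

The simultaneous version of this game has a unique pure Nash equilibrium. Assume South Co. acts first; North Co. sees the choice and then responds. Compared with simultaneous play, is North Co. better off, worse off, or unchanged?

better off

Solve by backward induction (South Co. leads).
- Uptown: North Co. compares 6, 4, 5, 4 and picks Loc1; South Co. would get 4.
- Downtown: North Co. compares 3, 7, 1, 6 and picks Loc2; South Co. would get 5.
South Co.'s induced payoffs are 4, 5, so South Co. commits to Downtown. Subgame-perfect outcome: (Loc2, Downtown) with payoffs (7, 5).
For the simultaneous game, intersect best replies.
North Co.'s best replies: Uptown→Loc1; Downtown→Loc2.
South Co.'s best replies: Loc1→Uptown; Loc2→Uptown; Loc3→Downtown; Loc4→Uptown.
Only (Loc1, Uptown) has each player best-responding; Nash payoffs (6, 4).
North Co. earns 7 sequentially versus 6 at the Nash outcome: better off.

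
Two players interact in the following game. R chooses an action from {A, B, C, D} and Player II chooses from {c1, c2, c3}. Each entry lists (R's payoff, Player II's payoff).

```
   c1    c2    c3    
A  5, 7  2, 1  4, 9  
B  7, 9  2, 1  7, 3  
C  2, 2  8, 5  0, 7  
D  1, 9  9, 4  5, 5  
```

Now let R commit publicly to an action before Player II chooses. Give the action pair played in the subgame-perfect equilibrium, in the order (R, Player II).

Backward induction with R moving first.
- A → Player II plays c3 (best of 7, 1, 9); R gets 4.
- B → Player II plays c1 (best of 9, 1, 3); R gets 7.
- C → Player II plays c3 (best of 2, 5, 7); R gets 0.
- D → Player II plays c1 (best of 9, 4, 5); R gets 1.
Among 4, 7, 0, 1, the best is 7 at B. Subgame-perfect outcome: (B, c1) with payoffs (7, 9).

(B, c1)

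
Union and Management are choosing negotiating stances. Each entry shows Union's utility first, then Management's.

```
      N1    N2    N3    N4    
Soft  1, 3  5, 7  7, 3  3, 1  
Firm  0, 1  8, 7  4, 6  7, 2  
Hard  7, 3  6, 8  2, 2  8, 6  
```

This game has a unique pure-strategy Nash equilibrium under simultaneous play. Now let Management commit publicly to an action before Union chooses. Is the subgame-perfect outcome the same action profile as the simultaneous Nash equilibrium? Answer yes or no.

Union best-responds to each possible Management move:
- N1: BR = Hard, leader payoff 3.
- N2: BR = Firm, leader payoff 7.
- N3: BR = Soft, leader payoff 3.
- N4: BR = Hard, leader payoff 6.
Management's induced payoffs are 3, 7, 3, 6, so Management commits to N2. Subgame-perfect outcome: (Firm, N2) with payoffs (8, 7).
Under simultaneous play:
Union's best replies: N1→Hard; N2→Firm; N3→Soft; N4→Hard.
Management's best replies: Soft→N2; Firm→N2; Hard→N2.
Only (Firm, N2) has each player best-responding; Nash payoffs (8, 7).
Sequential outcome (Firm, N2) coincides with the Nash profile (Firm, N2).

yes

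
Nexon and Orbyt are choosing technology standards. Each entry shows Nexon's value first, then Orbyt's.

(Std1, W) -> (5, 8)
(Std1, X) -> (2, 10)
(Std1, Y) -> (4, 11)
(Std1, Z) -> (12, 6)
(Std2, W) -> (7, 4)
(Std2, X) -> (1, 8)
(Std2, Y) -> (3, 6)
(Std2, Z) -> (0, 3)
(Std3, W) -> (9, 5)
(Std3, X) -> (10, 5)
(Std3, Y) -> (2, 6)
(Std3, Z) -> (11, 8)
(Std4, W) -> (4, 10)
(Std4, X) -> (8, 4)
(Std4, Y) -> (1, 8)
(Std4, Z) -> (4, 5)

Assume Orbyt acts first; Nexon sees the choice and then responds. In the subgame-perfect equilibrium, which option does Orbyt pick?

Work backward from Nexon's decision.
- W: BR = Std3, leader payoff 5.
- X: BR = Std3, leader payoff 5.
- Y: BR = Std1, leader payoff 11.
- Z: BR = Std1, leader payoff 6.
Orbyt's induced payoffs are 5, 5, 11, 6, so Orbyt commits to Y. Subgame-perfect outcome: (Std1, Y) with payoffs (4, 11).

Y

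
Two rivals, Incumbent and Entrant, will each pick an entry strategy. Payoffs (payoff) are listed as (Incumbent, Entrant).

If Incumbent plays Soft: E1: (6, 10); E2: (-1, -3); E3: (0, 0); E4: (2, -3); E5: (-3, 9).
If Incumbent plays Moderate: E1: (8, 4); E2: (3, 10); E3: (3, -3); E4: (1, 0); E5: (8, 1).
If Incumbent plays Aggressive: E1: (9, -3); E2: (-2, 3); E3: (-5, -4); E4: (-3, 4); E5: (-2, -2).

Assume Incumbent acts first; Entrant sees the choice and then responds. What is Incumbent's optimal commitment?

Backward induction with Incumbent moving first.
- Soft → Entrant plays E1 (best of 10, -3, 0, -3, 9); Incumbent gets 6.
- Moderate → Entrant plays E2 (best of 4, 10, -3, 0, 1); Incumbent gets 3.
- Aggressive → Entrant plays E4 (best of -3, 3, -4, 4, -2); Incumbent gets -3.
Among 6, 3, -3, the best is 6 at Soft. Subgame-perfect outcome: (Soft, E1) with payoffs (6, 10).

Soft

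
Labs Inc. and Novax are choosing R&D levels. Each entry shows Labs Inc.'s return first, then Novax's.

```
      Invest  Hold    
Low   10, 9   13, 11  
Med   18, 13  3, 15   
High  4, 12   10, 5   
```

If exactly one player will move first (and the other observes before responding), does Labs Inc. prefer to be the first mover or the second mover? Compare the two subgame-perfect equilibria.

If Labs Inc. leads: Novax's best replies are Low→Hold, Med→Hold, High→Invest; Labs Inc.'s induced payoffs 13, 3, 4; outcome (Low, Hold), payoffs (13, 11).
If Novax leads: Labs Inc.'s best replies are Invest→Med, Hold→Low; Novax's induced payoffs 13, 11; outcome (Med, Invest), payoffs (18, 13).
Labs Inc. gets 13 moving first and 18 moving second, so Labs Inc. prefers to move second.

second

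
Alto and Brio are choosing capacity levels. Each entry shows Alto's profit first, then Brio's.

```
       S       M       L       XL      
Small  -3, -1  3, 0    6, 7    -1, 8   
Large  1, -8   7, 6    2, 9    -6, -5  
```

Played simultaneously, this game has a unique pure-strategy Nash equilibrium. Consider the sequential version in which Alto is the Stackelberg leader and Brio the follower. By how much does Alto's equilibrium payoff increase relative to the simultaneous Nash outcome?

Solve by backward induction (Alto leads).
- Small → Brio plays XL (best of -1, 0, 7, 8); Alto gets -1.
- Large → Brio plays L (best of -8, 6, 9, -5); Alto gets 2.
Alto's induced payoffs are -1, 2, so Alto commits to Large. Subgame-perfect outcome: (Large, L) with payoffs (2, 9).
Under simultaneous play:
Alto's best replies: S→Large; M→Large; L→Small; XL→Small.
Brio's best replies: Small→XL; Large→L.
Only (Small, XL) has each player best-responding; Nash payoffs (-1, 8).
Alto's commitment gain: 2 − -1 = 3.

3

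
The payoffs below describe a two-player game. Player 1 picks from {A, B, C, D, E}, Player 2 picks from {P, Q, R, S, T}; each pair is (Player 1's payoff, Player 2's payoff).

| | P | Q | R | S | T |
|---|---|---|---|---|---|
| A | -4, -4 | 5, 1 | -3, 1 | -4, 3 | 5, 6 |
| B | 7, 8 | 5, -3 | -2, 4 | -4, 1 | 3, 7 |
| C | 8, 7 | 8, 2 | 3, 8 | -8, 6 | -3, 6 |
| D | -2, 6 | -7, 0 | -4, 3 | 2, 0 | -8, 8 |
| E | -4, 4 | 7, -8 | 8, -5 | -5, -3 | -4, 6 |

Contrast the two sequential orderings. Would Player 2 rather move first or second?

second

If Player 1 leads: Player 2's best replies are A→T, B→P, C→R, D→T, E→T; Player 1's induced payoffs 5, 7, 3, -8, -4; outcome (B, P), payoffs (7, 8).
If Player 2 leads: Player 1's best replies are P→C, Q→C, R→E, S→D, T→A; Player 2's induced payoffs 7, 2, -5, 0, 6; outcome (C, P), payoffs (8, 7).
Player 2 gets 7 moving first and 8 moving second, so Player 2 prefers to move second.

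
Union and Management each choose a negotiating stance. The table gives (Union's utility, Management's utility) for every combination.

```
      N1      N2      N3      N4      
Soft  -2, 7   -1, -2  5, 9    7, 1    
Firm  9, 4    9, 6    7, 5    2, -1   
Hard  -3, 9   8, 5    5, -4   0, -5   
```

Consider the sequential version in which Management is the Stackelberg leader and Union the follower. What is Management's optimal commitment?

Backward induction with Management moving first.
- N1: BR = Firm, leader payoff 4.
- N2: BR = Firm, leader payoff 6.
- N3: BR = Firm, leader payoff 5.
- N4: BR = Soft, leader payoff 1.
Maximizing over 4, 6, 5, 1, Management chooses N2. Subgame-perfect outcome: (Firm, N2) with payoffs (9, 6).

N2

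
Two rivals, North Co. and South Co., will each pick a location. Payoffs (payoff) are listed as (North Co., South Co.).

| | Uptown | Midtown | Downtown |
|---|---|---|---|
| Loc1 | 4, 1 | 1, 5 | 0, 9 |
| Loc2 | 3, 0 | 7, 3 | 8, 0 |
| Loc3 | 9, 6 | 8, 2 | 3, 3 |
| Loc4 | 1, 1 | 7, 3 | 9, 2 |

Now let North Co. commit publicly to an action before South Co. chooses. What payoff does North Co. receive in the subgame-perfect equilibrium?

9

Solve by backward induction (North Co. leads).
- Loc1 → South Co. plays Downtown (best of 1, 5, 9); North Co. gets 0.
- Loc2 → South Co. plays Midtown (best of 0, 3, 0); North Co. gets 7.
- Loc3 → South Co. plays Uptown (best of 6, 2, 3); North Co. gets 9.
- Loc4 → South Co. plays Midtown (best of 1, 3, 2); North Co. gets 7.
Among 0, 7, 9, 7, the best is 9 at Loc3. Subgame-perfect outcome: (Loc3, Uptown) with payoffs (9, 6).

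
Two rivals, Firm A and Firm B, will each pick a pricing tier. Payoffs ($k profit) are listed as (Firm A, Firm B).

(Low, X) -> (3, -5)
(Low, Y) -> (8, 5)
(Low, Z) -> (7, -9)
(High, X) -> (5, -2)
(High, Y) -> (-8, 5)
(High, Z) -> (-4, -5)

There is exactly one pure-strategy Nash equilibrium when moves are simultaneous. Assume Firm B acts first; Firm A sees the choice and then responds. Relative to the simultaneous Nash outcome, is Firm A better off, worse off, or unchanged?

Solve by backward induction (Firm B leads).
- X → Firm A plays High (best of 3, 5); Firm B gets -2.
- Y → Firm A plays Low (best of 8, -8); Firm B gets 5.
- Z → Firm A plays Low (best of 7, -4); Firm B gets -9.
Among -2, 5, -9, the best is 5 at Y. Subgame-perfect outcome: (Low, Y) with payoffs (8, 5).
Under simultaneous play:
Firm A's best replies: X→High; Y→Low; Z→Low.
Firm B's best replies: Low→Y; High→Y.
Only (Low, Y) has each player best-responding; Nash payoffs (8, 5).
Firm A earns 8 sequentially versus 8 at the Nash outcome: unchanged.

unchanged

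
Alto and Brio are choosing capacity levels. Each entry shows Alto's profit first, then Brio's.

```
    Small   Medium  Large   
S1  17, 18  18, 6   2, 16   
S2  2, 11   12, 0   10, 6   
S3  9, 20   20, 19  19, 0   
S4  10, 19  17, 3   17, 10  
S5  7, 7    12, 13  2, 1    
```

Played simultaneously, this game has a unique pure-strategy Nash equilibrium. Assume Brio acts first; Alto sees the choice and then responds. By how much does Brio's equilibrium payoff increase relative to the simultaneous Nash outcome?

1

Alto best-responds to each possible Brio move:
- Small: BR = S1, leader payoff 18.
- Medium: BR = S3, leader payoff 19.
- Large: BR = S3, leader payoff 0.
Brio's induced payoffs are 18, 19, 0, so Brio commits to Medium. Subgame-perfect outcome: (S3, Medium) with payoffs (20, 19).
Under simultaneous play:
Alto's best replies: Small→S1; Medium→S3; Large→S3.
Brio's best replies: S1→Small; S2→Small; S3→Small; S4→Small; S5→Medium.
The unique mutual best reply is (S1, Small), giving (17, 18).
Brio's commitment gain: 19 − 18 = 1.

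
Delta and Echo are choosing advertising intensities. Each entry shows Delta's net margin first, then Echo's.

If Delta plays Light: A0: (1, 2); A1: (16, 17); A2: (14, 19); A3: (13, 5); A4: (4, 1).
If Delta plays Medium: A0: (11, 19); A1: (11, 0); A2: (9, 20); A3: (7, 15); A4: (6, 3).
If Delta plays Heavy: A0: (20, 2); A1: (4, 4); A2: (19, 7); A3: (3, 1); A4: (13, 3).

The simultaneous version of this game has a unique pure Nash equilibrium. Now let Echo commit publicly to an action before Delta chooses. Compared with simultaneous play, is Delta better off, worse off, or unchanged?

Backward induction with Echo moving first.
- A0 → Delta plays Heavy (best of 1, 11, 20); Echo gets 2.
- A1 → Delta plays Light (best of 16, 11, 4); Echo gets 17.
- A2 → Delta plays Heavy (best of 14, 9, 19); Echo gets 7.
- A3 → Delta plays Light (best of 13, 7, 3); Echo gets 5.
- A4 → Delta plays Heavy (best of 4, 6, 13); Echo gets 3.
Maximizing over 2, 17, 7, 5, 3, Echo chooses A1. Subgame-perfect outcome: (Light, A1) with payoffs (16, 17).
Now find the simultaneous Nash equilibrium.
Delta's best replies: A0→Heavy; A1→Light; A2→Heavy; A3→Light; A4→Heavy.
Echo's best replies: Light→A2; Medium→A2; Heavy→A2.
Only (Heavy, A2) has each player best-responding; Nash payoffs (19, 7).
Delta earns 16 sequentially versus 19 at the Nash outcome: worse off.

worse off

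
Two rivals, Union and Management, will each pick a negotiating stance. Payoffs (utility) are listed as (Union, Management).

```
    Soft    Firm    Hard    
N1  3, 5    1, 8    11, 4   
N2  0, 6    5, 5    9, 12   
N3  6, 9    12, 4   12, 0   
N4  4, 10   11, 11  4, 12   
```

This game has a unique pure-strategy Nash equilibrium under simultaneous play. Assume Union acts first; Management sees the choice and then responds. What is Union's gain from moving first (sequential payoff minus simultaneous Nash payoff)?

Management best-responds to each possible Union move:
- N1: BR = Firm, leader payoff 1.
- N2: BR = Hard, leader payoff 9.
- N3: BR = Soft, leader payoff 6.
- N4: BR = Hard, leader payoff 4.
Maximizing over 1, 9, 6, 4, Union chooses N2. Subgame-perfect outcome: (N2, Hard) with payoffs (9, 12).
Now find the simultaneous Nash equilibrium.
Union's best replies: Soft→N3; Firm→N3; Hard→N3.
Management's best replies: N1→Firm; N2→Hard; N3→Soft; N4→Hard.
Only (N3, Soft) has each player best-responding; Nash payoffs (6, 9).
Union's commitment gain: 9 − 6 = 3.

3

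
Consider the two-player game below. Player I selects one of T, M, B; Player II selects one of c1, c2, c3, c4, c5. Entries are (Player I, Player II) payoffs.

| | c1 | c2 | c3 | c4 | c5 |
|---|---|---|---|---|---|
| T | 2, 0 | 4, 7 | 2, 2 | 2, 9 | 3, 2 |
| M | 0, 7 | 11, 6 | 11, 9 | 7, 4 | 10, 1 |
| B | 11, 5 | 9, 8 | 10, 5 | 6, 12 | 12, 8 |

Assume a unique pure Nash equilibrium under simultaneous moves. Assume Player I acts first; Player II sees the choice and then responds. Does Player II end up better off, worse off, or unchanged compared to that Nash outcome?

unchanged

Work backward from Player II's decision.
- T → Player II plays c4 (best of 0, 7, 2, 9, 2); Player I gets 2.
- M → Player II plays c3 (best of 7, 6, 9, 4, 1); Player I gets 11.
- B → Player II plays c4 (best of 5, 8, 5, 12, 8); Player I gets 6.
Maximizing over 2, 11, 6, Player I chooses M. Subgame-perfect outcome: (M, c3) with payoffs (11, 9).
For the simultaneous game, intersect best replies.
Player I's best replies: c1→B; c2→M; c3→M; c4→M; c5→B.
Player II's best replies: T→c4; M→c3; B→c4.
The unique mutual best reply is (M, c3), giving (11, 9).
Player II earns 9 sequentially versus 9 at the Nash outcome: unchanged.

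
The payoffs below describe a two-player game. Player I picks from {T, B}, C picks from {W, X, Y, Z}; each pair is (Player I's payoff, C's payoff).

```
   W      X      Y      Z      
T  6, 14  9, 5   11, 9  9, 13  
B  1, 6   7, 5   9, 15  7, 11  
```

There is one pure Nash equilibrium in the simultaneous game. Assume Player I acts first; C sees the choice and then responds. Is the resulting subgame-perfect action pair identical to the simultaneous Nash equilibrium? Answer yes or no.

Backward induction with Player I moving first.
- T: BR = W, leader payoff 6.
- B: BR = Y, leader payoff 9.
Among 6, 9, the best is 9 at B. Subgame-perfect outcome: (B, Y) with payoffs (9, 15).
For the simultaneous game, intersect best replies.
Player I's best replies: W→T; X→T; Y→T; Z→T.
C's best replies: T→W; B→Y.
Only (T, W) has each player best-responding; Nash payoffs (6, 14).
Sequential outcome (B, Y) differs from the Nash profile (T, W).

no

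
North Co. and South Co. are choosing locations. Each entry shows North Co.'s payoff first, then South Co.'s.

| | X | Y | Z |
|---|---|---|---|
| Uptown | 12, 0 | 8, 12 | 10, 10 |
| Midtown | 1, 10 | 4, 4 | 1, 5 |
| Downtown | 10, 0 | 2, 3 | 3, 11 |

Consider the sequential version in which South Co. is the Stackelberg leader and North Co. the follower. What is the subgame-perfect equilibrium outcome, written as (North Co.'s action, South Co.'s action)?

(Uptown, Y)

Solve by backward induction (South Co. leads).
- X: North Co. compares 12, 1, 10 and picks Uptown; South Co. would get 0.
- Y: North Co. compares 8, 4, 2 and picks Uptown; South Co. would get 12.
- Z: North Co. compares 10, 1, 3 and picks Uptown; South Co. would get 10.
Maximizing over 0, 12, 10, South Co. chooses Y. Subgame-perfect outcome: (Uptown, Y) with payoffs (8, 12).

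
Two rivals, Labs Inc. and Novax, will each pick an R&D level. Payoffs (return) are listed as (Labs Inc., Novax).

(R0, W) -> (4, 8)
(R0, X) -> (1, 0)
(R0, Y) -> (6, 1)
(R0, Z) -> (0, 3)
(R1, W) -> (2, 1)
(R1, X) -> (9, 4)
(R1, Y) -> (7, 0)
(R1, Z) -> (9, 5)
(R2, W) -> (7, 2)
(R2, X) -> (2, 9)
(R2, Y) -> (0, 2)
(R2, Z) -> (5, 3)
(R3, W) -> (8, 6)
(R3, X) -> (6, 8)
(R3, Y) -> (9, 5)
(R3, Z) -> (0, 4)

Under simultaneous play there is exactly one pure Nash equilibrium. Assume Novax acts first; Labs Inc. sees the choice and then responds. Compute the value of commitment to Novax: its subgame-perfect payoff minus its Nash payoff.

1

Labs Inc. best-responds to each possible Novax move:
- W → Labs Inc. plays R3 (best of 4, 2, 7, 8); Novax gets 6.
- X → Labs Inc. plays R1 (best of 1, 9, 2, 6); Novax gets 4.
- Y → Labs Inc. plays R3 (best of 6, 7, 0, 9); Novax gets 5.
- Z → Labs Inc. plays R1 (best of 0, 9, 5, 0); Novax gets 5.
Novax's induced payoffs are 6, 4, 5, 5, so Novax commits to W. Subgame-perfect outcome: (R3, W) with payoffs (8, 6).
Under simultaneous play:
Labs Inc.'s best replies: W→R3; X→R1; Y→R3; Z→R1.
Novax's best replies: R0→W; R1→Z; R2→X; R3→X.
Only (R1, Z) has each player best-responding; Nash payoffs (9, 5).
Novax's commitment gain: 6 − 5 = 1.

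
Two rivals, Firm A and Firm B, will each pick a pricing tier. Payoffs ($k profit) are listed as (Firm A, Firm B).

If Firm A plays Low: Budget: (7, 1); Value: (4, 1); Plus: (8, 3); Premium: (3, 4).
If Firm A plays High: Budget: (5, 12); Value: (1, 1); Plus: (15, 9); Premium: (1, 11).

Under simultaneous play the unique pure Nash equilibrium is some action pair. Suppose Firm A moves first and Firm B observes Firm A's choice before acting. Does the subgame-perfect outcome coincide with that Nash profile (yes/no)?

Firm B best-responds to each possible Firm A move:
- Low: BR = Premium, leader payoff 3.
- High: BR = Budget, leader payoff 5.
Maximizing over 3, 5, Firm A chooses High. Subgame-perfect outcome: (High, Budget) with payoffs (5, 12).
For the simultaneous game, intersect best replies.
Firm A's best replies: Budget→Low; Value→Low; Plus→High; Premium→Low.
Firm B's best replies: Low→Premium; High→Budget.
Only (Low, Premium) has each player best-responding; Nash payoffs (3, 4).
Sequential outcome (High, Budget) differs from the Nash profile (Low, Premium).

no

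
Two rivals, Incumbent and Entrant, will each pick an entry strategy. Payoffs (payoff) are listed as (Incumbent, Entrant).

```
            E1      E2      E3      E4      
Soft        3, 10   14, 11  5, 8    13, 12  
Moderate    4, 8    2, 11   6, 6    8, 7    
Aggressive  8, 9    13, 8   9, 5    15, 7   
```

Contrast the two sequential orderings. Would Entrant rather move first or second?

second

If Incumbent leads: Entrant's best replies are Soft→E4, Moderate→E2, Aggressive→E1; Incumbent's induced payoffs 13, 2, 8; outcome (Soft, E4), payoffs (13, 12).
If Entrant leads: Incumbent's best replies are E1→Aggressive, E2→Soft, E3→Aggressive, E4→Aggressive; Entrant's induced payoffs 9, 11, 5, 7; outcome (Soft, E2), payoffs (14, 11).
Entrant gets 11 moving first and 12 moving second, so Entrant prefers to move second.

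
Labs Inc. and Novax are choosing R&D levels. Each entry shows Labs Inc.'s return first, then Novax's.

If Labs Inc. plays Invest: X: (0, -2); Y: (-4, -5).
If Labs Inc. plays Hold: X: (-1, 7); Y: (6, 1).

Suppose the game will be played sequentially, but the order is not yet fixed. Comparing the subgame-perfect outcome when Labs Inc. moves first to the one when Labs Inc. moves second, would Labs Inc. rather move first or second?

second

If Labs Inc. leads: Novax's best replies are Invest→X, Hold→X; Labs Inc.'s induced payoffs 0, -1; outcome (Invest, X), payoffs (0, -2).
If Novax leads: Labs Inc.'s best replies are X→Invest, Y→Hold; Novax's induced payoffs -2, 1; outcome (Hold, Y), payoffs (6, 1).
Labs Inc. gets 0 moving first and 6 moving second, so Labs Inc. prefers to move second.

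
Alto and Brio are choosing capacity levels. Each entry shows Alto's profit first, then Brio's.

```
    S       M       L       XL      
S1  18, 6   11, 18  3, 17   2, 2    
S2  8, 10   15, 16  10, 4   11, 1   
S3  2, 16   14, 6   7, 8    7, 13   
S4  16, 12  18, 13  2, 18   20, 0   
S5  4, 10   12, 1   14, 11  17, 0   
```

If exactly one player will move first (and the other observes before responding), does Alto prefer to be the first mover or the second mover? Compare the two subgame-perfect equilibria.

If Alto leads: Brio's best replies are S1→M, S2→M, S3→S, S4→L, S5→L; Alto's induced payoffs 11, 15, 2, 2, 14; outcome (S2, M), payoffs (15, 16).
If Brio leads: Alto's best replies are S→S1, M→S4, L→S5, XL→S4; Brio's induced payoffs 6, 13, 11, 0; outcome (S4, M), payoffs (18, 13).
Alto gets 15 moving first and 18 moving second, so Alto prefers to move second.

second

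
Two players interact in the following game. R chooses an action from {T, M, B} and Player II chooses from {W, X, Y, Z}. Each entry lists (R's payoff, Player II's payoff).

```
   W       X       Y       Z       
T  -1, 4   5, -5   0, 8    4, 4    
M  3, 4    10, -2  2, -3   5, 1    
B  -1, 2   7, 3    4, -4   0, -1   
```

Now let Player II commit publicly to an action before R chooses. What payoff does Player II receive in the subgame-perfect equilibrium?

4

Solve by backward induction (Player II leads).
- W: BR = M, leader payoff 4.
- X: BR = M, leader payoff -2.
- Y: BR = B, leader payoff -4.
- Z: BR = M, leader payoff 1.
Player II's induced payoffs are 4, -2, -4, 1, so Player II commits to W. Subgame-perfect outcome: (M, W) with payoffs (3, 4).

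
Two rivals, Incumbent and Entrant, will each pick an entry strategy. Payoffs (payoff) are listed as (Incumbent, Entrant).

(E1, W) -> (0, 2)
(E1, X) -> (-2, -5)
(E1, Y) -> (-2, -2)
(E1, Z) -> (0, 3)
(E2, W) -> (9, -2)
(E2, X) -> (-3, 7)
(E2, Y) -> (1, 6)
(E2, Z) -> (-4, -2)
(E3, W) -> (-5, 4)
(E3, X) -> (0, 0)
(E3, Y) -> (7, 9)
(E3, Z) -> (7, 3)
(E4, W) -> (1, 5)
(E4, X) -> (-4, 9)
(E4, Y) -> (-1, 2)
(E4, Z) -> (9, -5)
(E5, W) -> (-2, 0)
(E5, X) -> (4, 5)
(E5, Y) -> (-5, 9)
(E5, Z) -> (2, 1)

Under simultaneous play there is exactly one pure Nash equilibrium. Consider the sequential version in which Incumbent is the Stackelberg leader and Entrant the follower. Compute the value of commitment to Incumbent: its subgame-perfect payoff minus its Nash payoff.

Work backward from Entrant's decision.
- E1: BR = Z, leader payoff 0.
- E2: BR = X, leader payoff -3.
- E3: BR = Y, leader payoff 7.
- E4: BR = X, leader payoff -4.
- E5: BR = Y, leader payoff -5.
Among 0, -3, 7, -4, -5, the best is 7 at E3. Subgame-perfect outcome: (E3, Y) with payoffs (7, 9).
Under simultaneous play:
Incumbent's best replies: W→E2; X→E5; Y→E3; Z→E4.
Entrant's best replies: E1→Z; E2→X; E3→Y; E4→X; E5→Y.
The unique mutual best reply is (E3, Y), giving (7, 9).
Incumbent's commitment gain: 7 − 7 = 0.

0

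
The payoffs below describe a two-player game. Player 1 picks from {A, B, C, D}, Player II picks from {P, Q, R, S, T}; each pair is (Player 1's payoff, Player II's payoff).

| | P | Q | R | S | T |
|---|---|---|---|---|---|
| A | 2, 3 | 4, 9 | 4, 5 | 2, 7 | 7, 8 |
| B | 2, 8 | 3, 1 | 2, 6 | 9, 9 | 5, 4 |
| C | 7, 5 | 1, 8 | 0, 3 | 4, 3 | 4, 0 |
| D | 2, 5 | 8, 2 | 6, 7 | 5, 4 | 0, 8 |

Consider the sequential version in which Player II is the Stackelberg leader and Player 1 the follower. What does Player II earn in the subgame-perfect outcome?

9

Work backward from Player 1's decision.
- P: BR = C, leader payoff 5.
- Q: BR = D, leader payoff 2.
- R: BR = D, leader payoff 7.
- S: BR = B, leader payoff 9.
- T: BR = A, leader payoff 8.
Maximizing over 5, 2, 7, 9, 8, Player II chooses S. Subgame-perfect outcome: (B, S) with payoffs (9, 9).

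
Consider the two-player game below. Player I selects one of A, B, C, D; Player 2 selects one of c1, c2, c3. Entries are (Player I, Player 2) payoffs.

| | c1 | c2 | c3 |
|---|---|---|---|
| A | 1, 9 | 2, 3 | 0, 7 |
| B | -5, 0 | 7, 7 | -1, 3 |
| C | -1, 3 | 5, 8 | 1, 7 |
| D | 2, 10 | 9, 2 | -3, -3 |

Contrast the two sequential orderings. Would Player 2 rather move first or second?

If Player I leads: Player 2's best replies are A→c1, B→c2, C→c2, D→c1; Player I's induced payoffs 1, 7, 5, 2; outcome (B, c2), payoffs (7, 7).
If Player 2 leads: Player I's best replies are c1→D, c2→D, c3→C; Player 2's induced payoffs 10, 2, 7; outcome (D, c1), payoffs (2, 10).
Player 2 gets 10 moving first and 7 moving second, so Player 2 prefers to move first.

first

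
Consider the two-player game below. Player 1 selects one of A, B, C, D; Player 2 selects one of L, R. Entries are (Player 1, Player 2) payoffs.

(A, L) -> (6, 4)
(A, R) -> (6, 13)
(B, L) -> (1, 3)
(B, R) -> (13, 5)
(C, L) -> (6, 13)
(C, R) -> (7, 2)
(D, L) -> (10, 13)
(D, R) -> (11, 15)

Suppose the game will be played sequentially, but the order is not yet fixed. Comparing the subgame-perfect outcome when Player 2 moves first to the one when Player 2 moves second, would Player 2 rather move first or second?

If Player 1 leads: Player 2's best replies are A→R, B→R, C→L, D→R; Player 1's induced payoffs 6, 13, 6, 11; outcome (B, R), payoffs (13, 5).
If Player 2 leads: Player 1's best replies are L→D, R→B; Player 2's induced payoffs 13, 5; outcome (D, L), payoffs (10, 13).
Player 2 gets 13 moving first and 5 moving second, so Player 2 prefers to move first.

first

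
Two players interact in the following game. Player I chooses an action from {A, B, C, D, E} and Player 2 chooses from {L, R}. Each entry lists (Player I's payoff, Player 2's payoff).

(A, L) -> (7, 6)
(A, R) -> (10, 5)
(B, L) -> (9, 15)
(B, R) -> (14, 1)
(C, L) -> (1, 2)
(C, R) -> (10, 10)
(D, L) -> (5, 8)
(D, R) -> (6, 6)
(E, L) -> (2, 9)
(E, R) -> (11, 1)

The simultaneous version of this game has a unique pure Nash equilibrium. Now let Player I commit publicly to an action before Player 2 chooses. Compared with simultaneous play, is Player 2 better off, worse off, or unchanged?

Solve by backward induction (Player I leads).
- A: BR = L, leader payoff 7.
- B: BR = L, leader payoff 9.
- C: BR = R, leader payoff 10.
- D: BR = L, leader payoff 5.
- E: BR = L, leader payoff 2.
Maximizing over 7, 9, 10, 5, 2, Player I chooses C. Subgame-perfect outcome: (C, R) with payoffs (10, 10).
Under simultaneous play:
Player I's best replies: L→B; R→B.
Player 2's best replies: A→L; B→L; C→R; D→L; E→L.
Only (B, L) has each player best-responding; Nash payoffs (9, 15).
Player 2 earns 10 sequentially versus 15 at the Nash outcome: worse off.

worse off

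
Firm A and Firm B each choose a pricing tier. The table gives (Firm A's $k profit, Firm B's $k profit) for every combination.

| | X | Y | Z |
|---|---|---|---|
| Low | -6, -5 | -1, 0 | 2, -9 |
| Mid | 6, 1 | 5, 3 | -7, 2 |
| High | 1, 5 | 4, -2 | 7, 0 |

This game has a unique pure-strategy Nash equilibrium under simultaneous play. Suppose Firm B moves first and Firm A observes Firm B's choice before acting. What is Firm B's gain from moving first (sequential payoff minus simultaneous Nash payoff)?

0

Backward induction with Firm B moving first.
- X: BR = Mid, leader payoff 1.
- Y: BR = Mid, leader payoff 3.
- Z: BR = High, leader payoff 0.
Firm B's induced payoffs are 1, 3, 0, so Firm B commits to Y. Subgame-perfect outcome: (Mid, Y) with payoffs (5, 3).
Now find the simultaneous Nash equilibrium.
Firm A's best replies: X→Mid; Y→Mid; Z→High.
Firm B's best replies: Low→Y; Mid→Y; High→X.
The unique mutual best reply is (Mid, Y), giving (5, 3).
Firm B's commitment gain: 3 − 3 = 0.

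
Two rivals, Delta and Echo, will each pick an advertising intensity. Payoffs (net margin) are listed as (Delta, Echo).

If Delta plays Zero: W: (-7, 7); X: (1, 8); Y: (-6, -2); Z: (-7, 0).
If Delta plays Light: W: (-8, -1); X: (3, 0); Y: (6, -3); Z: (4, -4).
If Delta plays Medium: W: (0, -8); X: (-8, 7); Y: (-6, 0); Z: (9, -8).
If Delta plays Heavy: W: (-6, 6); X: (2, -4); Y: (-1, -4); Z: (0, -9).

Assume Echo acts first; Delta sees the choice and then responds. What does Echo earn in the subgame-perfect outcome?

0

Solve by backward induction (Echo leads).
- W → Delta plays Medium (best of -7, -8, 0, -6); Echo gets -8.
- X → Delta plays Light (best of 1, 3, -8, 2); Echo gets 0.
- Y → Delta plays Light (best of -6, 6, -6, -1); Echo gets -3.
- Z → Delta plays Medium (best of -7, 4, 9, 0); Echo gets -8.
Among -8, 0, -3, -8, the best is 0 at X. Subgame-perfect outcome: (Light, X) with payoffs (3, 0).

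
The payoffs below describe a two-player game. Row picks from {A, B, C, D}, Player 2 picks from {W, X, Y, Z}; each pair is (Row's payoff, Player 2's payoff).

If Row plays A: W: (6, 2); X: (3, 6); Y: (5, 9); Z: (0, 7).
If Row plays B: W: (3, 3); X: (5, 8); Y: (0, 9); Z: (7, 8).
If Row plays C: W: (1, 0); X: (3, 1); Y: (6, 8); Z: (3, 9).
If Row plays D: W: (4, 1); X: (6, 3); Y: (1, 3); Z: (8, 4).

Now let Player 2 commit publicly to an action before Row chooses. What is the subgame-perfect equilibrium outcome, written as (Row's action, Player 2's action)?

Row best-responds to each possible Player 2 move:
- W: BR = A, leader payoff 2.
- X: BR = D, leader payoff 3.
- Y: BR = C, leader payoff 8.
- Z: BR = D, leader payoff 4.
Among 2, 3, 8, 4, the best is 8 at Y. Subgame-perfect outcome: (C, Y) with payoffs (6, 8).

(C, Y)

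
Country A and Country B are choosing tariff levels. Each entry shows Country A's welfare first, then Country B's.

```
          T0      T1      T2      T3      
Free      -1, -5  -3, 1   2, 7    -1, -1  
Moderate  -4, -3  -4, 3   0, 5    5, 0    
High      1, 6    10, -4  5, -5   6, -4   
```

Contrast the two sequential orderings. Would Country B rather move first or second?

If Country A leads: Country B's best replies are Free→T2, Moderate→T2, High→T0; Country A's induced payoffs 2, 0, 1; outcome (Free, T2), payoffs (2, 7).
If Country B leads: Country A's best replies are T0→High, T1→High, T2→High, T3→High; Country B's induced payoffs 6, -4, -5, -4; outcome (High, T0), payoffs (1, 6).
Country B gets 6 moving first and 7 moving second, so Country B prefers to move second.

second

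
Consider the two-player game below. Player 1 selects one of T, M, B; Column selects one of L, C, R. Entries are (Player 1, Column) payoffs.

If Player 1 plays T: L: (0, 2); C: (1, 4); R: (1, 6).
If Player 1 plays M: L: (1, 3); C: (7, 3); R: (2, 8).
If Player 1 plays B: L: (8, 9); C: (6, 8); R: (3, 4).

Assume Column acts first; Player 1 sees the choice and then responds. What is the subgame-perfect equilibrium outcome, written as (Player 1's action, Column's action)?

Player 1 best-responds to each possible Column move:
- L: Player 1 compares 0, 1, 8 and picks B; Column would get 9.
- C: Player 1 compares 1, 7, 6 and picks M; Column would get 3.
- R: Player 1 compares 1, 2, 3 and picks B; Column would get 4.
Among 9, 3, 4, the best is 9 at L. Subgame-perfect outcome: (B, L) with payoffs (8, 9).

(B, L)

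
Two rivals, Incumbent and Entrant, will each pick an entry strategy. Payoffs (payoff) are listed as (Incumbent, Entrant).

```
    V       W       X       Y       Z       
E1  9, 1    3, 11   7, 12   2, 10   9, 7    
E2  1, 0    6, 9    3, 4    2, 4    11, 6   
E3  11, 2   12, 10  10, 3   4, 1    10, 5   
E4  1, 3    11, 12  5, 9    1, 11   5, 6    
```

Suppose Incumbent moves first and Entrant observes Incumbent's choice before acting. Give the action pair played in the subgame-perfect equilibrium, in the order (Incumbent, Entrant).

(E3, W)

Solve by backward induction (Incumbent leads).
- E1: BR = X, leader payoff 7.
- E2: BR = W, leader payoff 6.
- E3: BR = W, leader payoff 12.
- E4: BR = W, leader payoff 11.
Maximizing over 7, 6, 12, 11, Incumbent chooses E3. Subgame-perfect outcome: (E3, W) with payoffs (12, 10).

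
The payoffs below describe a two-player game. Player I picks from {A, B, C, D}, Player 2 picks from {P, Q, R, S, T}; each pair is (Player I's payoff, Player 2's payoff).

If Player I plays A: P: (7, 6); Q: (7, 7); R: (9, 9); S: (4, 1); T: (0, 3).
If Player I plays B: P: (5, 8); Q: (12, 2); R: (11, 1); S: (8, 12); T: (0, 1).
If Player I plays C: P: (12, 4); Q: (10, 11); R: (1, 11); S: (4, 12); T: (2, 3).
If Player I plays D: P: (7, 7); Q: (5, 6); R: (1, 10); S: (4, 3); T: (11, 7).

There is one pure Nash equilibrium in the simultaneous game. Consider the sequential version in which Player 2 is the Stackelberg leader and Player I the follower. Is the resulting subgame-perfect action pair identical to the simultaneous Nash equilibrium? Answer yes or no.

yes

Solve by backward induction (Player 2 leads).
- P → Player I plays C (best of 7, 5, 12, 7); Player 2 gets 4.
- Q → Player I plays B (best of 7, 12, 10, 5); Player 2 gets 2.
- R → Player I plays B (best of 9, 11, 1, 1); Player 2 gets 1.
- S → Player I plays B (best of 4, 8, 4, 4); Player 2 gets 12.
- T → Player I plays D (best of 0, 0, 2, 11); Player 2 gets 7.
Among 4, 2, 1, 12, 7, the best is 12 at S. Subgame-perfect outcome: (B, S) with payoffs (8, 12).
Now find the simultaneous Nash equilibrium.
Player I's best replies: P→C; Q→B; R→B; S→B; T→D.
Player 2's best replies: A→R; B→S; C→S; D→R.
The unique mutual best reply is (B, S), giving (8, 12).
Sequential outcome (B, S) coincides with the Nash profile (B, S).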